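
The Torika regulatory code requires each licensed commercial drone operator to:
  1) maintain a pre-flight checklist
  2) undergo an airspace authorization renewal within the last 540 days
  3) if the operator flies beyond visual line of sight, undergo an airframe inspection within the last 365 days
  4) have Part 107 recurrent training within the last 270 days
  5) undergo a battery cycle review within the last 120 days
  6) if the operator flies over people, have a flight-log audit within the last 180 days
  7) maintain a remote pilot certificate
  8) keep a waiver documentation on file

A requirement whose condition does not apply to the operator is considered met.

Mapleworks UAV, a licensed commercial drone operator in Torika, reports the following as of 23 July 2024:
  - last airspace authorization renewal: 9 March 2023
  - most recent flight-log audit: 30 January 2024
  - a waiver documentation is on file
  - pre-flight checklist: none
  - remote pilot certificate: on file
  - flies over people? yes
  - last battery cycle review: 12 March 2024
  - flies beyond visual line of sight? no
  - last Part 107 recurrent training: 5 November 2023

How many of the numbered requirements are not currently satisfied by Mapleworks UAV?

1. pre-flight checklist absent → not met
2. airspace authorization renewal 502 days ago vs limit 540 → met
3. condition 'flies beyond visual line of sight' does not hold → requirement n/a → met
4. Part 107 recurrent training 261 days ago vs limit 270 → met
5. battery cycle review 133 days ago vs limit 120 → not met
6. condition 'flies over people' holds; flight-log audit 175 days ago vs limit 180 → met
7. remote pilot certificate present → met
8. waiver documentation present → met
Not met: 2 of 8

2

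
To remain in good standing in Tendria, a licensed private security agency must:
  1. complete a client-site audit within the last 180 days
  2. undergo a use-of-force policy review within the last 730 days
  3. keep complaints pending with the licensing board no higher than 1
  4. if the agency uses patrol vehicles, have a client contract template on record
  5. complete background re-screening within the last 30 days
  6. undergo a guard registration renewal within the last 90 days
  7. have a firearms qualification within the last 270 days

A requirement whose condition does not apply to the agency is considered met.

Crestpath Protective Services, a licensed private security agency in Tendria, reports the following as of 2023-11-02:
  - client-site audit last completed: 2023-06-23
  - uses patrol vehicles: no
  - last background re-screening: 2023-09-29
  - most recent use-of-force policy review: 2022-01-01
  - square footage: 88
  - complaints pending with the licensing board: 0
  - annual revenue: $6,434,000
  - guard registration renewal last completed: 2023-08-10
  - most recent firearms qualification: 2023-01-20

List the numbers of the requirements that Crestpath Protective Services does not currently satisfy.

5, 7

1. client-site audit 132 days ago vs limit 180 → met
2. use-of-force policy review 670 days ago vs limit 730 → met
3. complaints pending with the licensing board 0 ≤ 1 → met
4. condition 'uses patrol vehicles' does not hold → requirement n/a → met
5. background re-screening 34 days ago vs limit 30 → not met
6. guard registration renewal 84 days ago vs limit 90 → met
7. firearms qualification 286 days ago vs limit 270 → not met
Not met: 5, 7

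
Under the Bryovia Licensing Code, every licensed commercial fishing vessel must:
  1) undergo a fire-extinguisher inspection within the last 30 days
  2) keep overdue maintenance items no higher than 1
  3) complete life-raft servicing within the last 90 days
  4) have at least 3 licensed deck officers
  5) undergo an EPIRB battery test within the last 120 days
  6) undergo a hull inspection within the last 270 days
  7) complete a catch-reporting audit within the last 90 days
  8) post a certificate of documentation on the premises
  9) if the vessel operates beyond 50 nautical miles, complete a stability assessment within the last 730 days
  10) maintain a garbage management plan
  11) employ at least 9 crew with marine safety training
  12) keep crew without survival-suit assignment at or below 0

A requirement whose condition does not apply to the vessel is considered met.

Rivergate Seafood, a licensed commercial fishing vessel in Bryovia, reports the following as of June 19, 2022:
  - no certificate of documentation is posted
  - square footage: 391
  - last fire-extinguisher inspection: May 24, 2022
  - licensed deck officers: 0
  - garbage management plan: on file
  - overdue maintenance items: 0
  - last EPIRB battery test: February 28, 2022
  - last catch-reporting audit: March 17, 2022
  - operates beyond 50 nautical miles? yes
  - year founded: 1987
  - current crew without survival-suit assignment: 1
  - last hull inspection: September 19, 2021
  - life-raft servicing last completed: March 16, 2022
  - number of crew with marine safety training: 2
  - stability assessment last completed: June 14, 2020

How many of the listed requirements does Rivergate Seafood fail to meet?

8

1. fire-extinguisher inspection 26 days ago vs limit 30 → met
2. overdue maintenance items 0 ≤ 1 → met
3. life-raft servicing 95 days ago vs limit 90 → not met
4. licensed deck officers 0 < 3 → not met
5. EPIRB battery test 111 days ago vs limit 120 → met
6. hull inspection 273 days ago vs limit 270 → not met
7. catch-reporting audit 94 days ago vs limit 90 → not met
8. certificate of documentation absent → not met
9. condition 'operates beyond 50 nautical miles' holds; stability assessment 735 days ago vs limit 730 → not met
10. garbage management plan present → met
11. crew with marine safety training 2 < 9 → not met
12. crew without survival-suit assignment 1 > 0 → not met
Not met: 8 of 12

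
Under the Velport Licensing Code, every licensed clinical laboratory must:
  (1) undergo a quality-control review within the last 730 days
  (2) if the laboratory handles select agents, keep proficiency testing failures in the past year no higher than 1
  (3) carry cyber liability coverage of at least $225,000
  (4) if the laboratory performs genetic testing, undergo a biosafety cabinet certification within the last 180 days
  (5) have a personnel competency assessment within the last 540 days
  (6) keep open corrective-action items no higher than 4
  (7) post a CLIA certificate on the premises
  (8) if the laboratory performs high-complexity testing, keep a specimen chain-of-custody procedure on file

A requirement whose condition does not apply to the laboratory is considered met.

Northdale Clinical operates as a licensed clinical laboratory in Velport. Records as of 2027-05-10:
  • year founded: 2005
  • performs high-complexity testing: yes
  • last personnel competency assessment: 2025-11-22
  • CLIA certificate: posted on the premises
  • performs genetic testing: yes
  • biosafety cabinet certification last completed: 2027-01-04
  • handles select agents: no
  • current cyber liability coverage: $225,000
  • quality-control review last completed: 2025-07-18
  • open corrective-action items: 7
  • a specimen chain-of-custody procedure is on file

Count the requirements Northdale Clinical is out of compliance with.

1

1. quality-control review 661 days ago vs limit 730 → met
2. condition 'handles select agents' does not hold → requirement n/a → met
3. cyber liability coverage $225,000 ≥ $225,000 → met
4. condition 'performs genetic testing' holds; biosafety cabinet certification 126 days ago vs limit 180 → met
5. personnel competency assessment 534 days ago vs limit 540 → met
6. open corrective-action items 7 > 4 → not met
7. CLIA certificate present → met
8. condition 'performs high-complexity testing' holds; specimen chain-of-custody procedure present → met
Not met: 1 of 8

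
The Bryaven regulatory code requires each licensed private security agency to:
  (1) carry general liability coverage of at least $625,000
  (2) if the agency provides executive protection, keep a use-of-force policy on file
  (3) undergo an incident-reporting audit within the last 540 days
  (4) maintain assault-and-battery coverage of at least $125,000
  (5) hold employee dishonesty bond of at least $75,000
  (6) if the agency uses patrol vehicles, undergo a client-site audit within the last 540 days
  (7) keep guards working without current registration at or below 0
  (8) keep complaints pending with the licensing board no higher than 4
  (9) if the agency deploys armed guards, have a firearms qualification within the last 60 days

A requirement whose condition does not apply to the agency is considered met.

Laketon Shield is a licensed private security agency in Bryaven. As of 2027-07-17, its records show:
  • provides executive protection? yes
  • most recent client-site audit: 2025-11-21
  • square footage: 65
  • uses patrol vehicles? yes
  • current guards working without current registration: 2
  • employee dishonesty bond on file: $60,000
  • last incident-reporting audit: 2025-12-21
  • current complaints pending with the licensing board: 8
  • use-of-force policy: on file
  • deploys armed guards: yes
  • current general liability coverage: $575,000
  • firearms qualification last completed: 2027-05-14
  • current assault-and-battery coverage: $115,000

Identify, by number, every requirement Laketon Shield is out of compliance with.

1. general liability coverage $575,000 < $625,000 → not met
2. condition 'provides executive protection' holds; use-of-force policy present → met
3. incident-reporting audit 573 days ago vs limit 540 → not met
4. assault-and-battery coverage $115,000 < $125,000 → not met
5. employee dishonesty bond $60,000 < $75,000 → not met
6. condition 'uses patrol vehicles' holds; client-site audit 603 days ago vs limit 540 → not met
7. guards working without current registration 2 > 0 → not met
8. complaints pending with the licensing board 8 > 4 → not met
9. condition 'deploys armed guards' holds; firearms qualification 64 days ago vs limit 60 → not met
Not met: 1, 3, 4, 5, 6, 7, 8, 9

1, 3, 4, 5, 6, 7, 8, 9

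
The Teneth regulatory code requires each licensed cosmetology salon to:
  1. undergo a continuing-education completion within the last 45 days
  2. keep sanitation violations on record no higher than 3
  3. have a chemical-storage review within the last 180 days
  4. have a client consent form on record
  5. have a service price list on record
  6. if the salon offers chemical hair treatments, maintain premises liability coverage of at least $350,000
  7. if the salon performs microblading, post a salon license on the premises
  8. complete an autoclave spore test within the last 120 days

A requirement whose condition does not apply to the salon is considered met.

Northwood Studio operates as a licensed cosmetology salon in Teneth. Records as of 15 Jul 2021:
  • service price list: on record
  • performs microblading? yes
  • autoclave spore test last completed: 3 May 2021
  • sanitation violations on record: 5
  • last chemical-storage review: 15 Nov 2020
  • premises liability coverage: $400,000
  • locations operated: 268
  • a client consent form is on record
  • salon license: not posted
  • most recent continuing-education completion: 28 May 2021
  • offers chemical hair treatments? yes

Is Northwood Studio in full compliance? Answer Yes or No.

No

1. continuing-education completion 48 days ago vs limit 45 → not met
2. sanitation violations on record 5 > 3 → not met
3. chemical-storage review 242 days ago vs limit 180 → not met
4. client consent form present → met
5. service price list present → met
6. condition 'offers chemical hair treatments' holds; premises liability coverage $400,000 ≥ $350,000 → met
7. condition 'performs microblading' holds; salon license absent → not met
8. autoclave spore test 73 days ago vs limit 120 → met
Not met: 1, 2, 3, 7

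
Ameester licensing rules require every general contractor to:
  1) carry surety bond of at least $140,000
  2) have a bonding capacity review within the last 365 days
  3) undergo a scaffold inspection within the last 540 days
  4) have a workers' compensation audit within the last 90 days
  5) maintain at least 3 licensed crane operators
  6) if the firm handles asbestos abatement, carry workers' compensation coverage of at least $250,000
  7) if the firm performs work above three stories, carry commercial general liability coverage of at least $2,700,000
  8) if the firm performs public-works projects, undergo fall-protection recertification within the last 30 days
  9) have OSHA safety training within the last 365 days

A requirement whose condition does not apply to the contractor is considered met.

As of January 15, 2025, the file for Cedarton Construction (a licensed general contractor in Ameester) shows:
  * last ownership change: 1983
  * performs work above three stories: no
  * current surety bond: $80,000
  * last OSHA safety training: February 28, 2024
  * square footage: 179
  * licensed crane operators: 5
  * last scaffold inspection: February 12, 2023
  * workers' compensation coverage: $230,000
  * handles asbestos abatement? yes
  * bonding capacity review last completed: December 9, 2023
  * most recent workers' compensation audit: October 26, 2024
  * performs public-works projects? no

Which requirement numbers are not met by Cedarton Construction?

1. surety bond $80,000 < $140,000 → not met
2. bonding capacity review 403 days ago vs limit 365 → not met
3. scaffold inspection 703 days ago vs limit 540 → not met
4. workers' compensation audit 81 days ago vs limit 90 → met
5. licensed crane operators 5 ≥ 3 → met
6. condition 'handles asbestos abatement' holds; workers' compensation coverage $230,000 < $250,000 → not met
7. condition 'performs work above three stories' does not hold → requirement n/a → met
8. condition 'performs public-works projects' does not hold → requirement n/a → met
9. OSHA safety training 322 days ago vs limit 365 → met
Not met: 1, 2, 3, 6

1, 2, 3, 6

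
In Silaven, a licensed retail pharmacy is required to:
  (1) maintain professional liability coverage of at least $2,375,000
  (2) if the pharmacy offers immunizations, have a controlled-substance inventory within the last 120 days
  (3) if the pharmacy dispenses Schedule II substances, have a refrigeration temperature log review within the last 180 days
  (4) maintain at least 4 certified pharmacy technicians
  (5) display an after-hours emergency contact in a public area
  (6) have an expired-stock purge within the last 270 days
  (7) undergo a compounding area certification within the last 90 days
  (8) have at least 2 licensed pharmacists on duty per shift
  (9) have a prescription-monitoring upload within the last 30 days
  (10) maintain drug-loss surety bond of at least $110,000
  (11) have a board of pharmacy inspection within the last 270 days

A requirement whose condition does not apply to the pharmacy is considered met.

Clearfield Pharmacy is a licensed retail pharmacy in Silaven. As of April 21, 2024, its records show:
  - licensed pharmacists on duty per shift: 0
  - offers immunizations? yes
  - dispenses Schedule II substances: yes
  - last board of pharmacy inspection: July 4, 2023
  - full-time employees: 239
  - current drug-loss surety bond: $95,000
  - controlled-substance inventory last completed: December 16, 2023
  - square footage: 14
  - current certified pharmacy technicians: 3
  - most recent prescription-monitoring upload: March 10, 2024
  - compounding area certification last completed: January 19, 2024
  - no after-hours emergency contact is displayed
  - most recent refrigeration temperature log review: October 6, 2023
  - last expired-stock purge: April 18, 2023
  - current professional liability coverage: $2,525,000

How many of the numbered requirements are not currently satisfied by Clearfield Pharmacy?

1. professional liability coverage $2,525,000 ≥ $2,375,000 → met
2. condition 'offers immunizations' holds; controlled-substance inventory 127 days ago vs limit 120 → not met
3. condition 'dispenses Schedule II substances' holds; refrigeration temperature log review 198 days ago vs limit 180 → not met
4. certified pharmacy technicians 3 < 4 → not met
5. after-hours emergency contact absent → not met
6. expired-stock purge 369 days ago vs limit 270 → not met
7. compounding area certification 93 days ago vs limit 90 → not met
8. licensed pharmacists on duty per shift 0 < 2 → not met
9. prescription-monitoring upload 42 days ago vs limit 30 → not met
10. drug-loss surety bond $95,000 < $110,000 → not met
11. board of pharmacy inspection 292 days ago vs limit 270 → not met
Not met: 10 of 11

10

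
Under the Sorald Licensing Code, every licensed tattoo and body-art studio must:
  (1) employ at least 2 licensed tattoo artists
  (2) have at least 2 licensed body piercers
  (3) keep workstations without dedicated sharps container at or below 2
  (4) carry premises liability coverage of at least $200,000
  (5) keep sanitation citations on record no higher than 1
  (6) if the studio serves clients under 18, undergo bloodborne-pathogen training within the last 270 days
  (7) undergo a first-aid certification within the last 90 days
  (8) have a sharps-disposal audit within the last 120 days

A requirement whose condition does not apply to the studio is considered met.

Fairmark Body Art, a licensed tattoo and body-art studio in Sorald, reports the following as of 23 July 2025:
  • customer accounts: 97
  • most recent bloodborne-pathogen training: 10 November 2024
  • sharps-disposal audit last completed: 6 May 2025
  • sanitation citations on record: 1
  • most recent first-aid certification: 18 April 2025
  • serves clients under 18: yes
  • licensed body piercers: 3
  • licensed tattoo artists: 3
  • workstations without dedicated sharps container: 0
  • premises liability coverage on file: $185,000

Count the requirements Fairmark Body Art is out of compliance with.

1. licensed tattoo artists 3 ≥ 2 → met
2. licensed body piercers 3 ≥ 2 → met
3. workstations without dedicated sharps container 0 ≤ 2 → met
4. premises liability coverage $185,000 < $200,000 → not met
5. sanitation citations on record 1 ≤ 1 → met
6. condition 'serves clients under 18' holds; bloodborne-pathogen training 255 days ago vs limit 270 → met
7. first-aid certification 96 days ago vs limit 90 → not met
8. sharps-disposal audit 78 days ago vs limit 120 → met
Not met: 2 of 8

2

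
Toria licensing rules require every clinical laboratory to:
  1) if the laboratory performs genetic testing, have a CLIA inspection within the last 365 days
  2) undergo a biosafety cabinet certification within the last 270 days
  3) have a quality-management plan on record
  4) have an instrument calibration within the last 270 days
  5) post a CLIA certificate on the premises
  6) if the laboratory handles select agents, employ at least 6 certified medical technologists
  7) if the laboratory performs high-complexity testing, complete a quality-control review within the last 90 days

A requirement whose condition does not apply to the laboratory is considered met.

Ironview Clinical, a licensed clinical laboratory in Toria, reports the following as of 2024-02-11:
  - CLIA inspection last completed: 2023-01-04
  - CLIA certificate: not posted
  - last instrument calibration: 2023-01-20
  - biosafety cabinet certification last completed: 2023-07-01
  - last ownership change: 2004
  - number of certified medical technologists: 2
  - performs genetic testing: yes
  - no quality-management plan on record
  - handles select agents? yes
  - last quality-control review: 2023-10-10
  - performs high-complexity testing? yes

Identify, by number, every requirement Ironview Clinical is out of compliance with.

1. condition 'performs genetic testing' holds; CLIA inspection 403 days ago vs limit 365 → not met
2. biosafety cabinet certification 225 days ago vs limit 270 → met
3. quality-management plan absent → not met
4. instrument calibration 387 days ago vs limit 270 → not met
5. CLIA certificate absent → not met
6. condition 'handles select agents' holds; certified medical technologists 2 < 6 → not met
7. condition 'performs high-complexity testing' holds; quality-control review 124 days ago vs limit 90 → not met
Not met: 1, 3, 4, 5, 6, 7

1, 3, 4, 5, 6, 7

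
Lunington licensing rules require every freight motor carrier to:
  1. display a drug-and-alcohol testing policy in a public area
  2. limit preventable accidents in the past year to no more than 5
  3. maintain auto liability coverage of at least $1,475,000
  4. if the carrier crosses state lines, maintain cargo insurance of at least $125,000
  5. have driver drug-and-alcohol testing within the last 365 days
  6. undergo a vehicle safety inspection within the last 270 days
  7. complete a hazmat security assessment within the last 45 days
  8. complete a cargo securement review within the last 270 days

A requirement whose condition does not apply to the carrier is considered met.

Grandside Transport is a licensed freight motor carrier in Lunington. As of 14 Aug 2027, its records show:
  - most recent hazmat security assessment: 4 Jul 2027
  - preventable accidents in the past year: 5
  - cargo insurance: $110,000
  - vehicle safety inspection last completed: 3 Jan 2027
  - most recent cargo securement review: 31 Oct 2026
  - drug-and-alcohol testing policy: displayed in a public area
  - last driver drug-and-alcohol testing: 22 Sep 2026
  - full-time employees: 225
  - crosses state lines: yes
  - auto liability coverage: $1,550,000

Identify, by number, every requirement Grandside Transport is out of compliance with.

1. drug-and-alcohol testing policy present → met
2. preventable accidents in the past year 5 ≤ 5 → met
3. auto liability coverage $1,550,000 ≥ $1,475,000 → met
4. condition 'crosses state lines' holds; cargo insurance $110,000 < $125,000 → not met
5. driver drug-and-alcohol testing 326 days ago vs limit 365 → met
6. vehicle safety inspection 223 days ago vs limit 270 → met
7. hazmat security assessment 41 days ago vs limit 45 → met
8. cargo securement review 287 days ago vs limit 270 → not met
Not met: 4, 8

4, 8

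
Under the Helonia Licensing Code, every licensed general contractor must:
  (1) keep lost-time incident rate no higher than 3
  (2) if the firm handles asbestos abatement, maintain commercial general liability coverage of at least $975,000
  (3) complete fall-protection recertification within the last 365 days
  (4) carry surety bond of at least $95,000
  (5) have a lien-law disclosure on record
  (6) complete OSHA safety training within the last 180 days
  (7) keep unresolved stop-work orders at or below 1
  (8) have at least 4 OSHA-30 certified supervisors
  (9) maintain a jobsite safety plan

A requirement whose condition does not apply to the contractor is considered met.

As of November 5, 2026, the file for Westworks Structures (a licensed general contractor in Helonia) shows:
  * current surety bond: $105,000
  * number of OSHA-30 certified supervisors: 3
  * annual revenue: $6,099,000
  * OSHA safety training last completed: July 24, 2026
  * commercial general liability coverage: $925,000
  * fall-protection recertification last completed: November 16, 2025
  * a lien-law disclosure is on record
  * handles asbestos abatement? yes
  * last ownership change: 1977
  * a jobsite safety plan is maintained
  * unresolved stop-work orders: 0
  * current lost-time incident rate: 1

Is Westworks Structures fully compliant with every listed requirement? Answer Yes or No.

1. lost-time incident rate 1 ≤ 3 → met
2. condition 'handles asbestos abatement' holds; commercial general liability coverage $925,000 < $975,000 → not met
3. fall-protection recertification 354 days ago vs limit 365 → met
4. surety bond $105,000 ≥ $95,000 → met
5. lien-law disclosure present → met
6. OSHA safety training 104 days ago vs limit 180 → met
7. unresolved stop-work orders 0 ≤ 1 → met
8. OSHA-30 certified supervisors 3 < 4 → not met
9. jobsite safety plan present → met
Not met: 2, 8

No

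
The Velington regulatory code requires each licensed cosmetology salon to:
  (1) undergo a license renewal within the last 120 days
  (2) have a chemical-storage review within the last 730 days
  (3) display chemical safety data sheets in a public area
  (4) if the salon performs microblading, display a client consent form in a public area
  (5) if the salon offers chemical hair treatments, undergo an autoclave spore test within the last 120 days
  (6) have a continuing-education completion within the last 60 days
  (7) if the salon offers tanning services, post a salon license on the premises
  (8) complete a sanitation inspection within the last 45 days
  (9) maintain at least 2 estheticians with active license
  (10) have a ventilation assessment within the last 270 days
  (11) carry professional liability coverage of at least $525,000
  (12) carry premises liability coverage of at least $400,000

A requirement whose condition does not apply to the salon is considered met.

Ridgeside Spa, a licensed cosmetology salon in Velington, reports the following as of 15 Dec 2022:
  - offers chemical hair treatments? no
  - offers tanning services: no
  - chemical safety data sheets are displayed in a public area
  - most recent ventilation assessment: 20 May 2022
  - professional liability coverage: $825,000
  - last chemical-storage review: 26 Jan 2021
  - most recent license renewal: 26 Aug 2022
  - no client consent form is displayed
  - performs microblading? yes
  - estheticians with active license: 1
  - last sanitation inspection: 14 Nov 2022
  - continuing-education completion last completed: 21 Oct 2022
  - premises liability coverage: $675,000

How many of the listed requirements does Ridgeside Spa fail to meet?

1. license renewal 111 days ago vs limit 120 → met
2. chemical-storage review 688 days ago vs limit 730 → met
3. chemical safety data sheets present → met
4. condition 'performs microblading' holds; client consent form absent → not met
5. condition 'offers chemical hair treatments' does not hold → requirement n/a → met
6. continuing-education completion 55 days ago vs limit 60 → met
7. condition 'offers tanning services' does not hold → requirement n/a → met
8. sanitation inspection 31 days ago vs limit 45 → met
9. estheticians with active license 1 < 2 → not met
10. ventilation assessment 209 days ago vs limit 270 → met
11. professional liability coverage $825,000 ≥ $525,000 → met
12. premises liability coverage $675,000 ≥ $400,000 → met
Not met: 2 of 12

2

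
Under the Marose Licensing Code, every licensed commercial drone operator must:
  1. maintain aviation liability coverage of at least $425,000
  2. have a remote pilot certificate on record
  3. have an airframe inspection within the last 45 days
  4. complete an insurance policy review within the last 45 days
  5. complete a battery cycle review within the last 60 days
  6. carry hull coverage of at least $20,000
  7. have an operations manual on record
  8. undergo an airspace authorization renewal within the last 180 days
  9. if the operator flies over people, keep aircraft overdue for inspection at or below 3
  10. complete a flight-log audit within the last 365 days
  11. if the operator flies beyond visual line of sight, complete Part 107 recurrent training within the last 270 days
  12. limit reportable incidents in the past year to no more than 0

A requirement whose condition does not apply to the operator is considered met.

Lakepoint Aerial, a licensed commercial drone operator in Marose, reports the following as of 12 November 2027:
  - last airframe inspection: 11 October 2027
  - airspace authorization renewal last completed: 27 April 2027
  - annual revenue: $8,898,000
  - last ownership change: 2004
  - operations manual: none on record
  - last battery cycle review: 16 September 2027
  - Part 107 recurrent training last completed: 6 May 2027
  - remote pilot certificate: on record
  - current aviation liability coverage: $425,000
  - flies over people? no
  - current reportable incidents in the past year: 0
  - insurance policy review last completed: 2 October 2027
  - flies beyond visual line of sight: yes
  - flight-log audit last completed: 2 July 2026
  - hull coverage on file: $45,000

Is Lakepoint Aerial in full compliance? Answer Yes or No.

1. aviation liability coverage $425,000 ≥ $425,000 → met
2. remote pilot certificate present → met
3. airframe inspection 32 days ago vs limit 45 → met
4. insurance policy review 41 days ago vs limit 45 → met
5. battery cycle review 57 days ago vs limit 60 → met
6. hull coverage $45,000 ≥ $20,000 → met
7. operations manual absent → not met
8. airspace authorization renewal 199 days ago vs limit 180 → not met
9. condition 'flies over people' does not hold → requirement n/a → met
10. flight-log audit 498 days ago vs limit 365 → not met
11. condition 'flies beyond visual line of sight' holds; Part 107 recurrent training 190 days ago vs limit 270 → met
12. reportable incidents in the past year 0 ≤ 0 → met
Not met: 7, 8, 10

No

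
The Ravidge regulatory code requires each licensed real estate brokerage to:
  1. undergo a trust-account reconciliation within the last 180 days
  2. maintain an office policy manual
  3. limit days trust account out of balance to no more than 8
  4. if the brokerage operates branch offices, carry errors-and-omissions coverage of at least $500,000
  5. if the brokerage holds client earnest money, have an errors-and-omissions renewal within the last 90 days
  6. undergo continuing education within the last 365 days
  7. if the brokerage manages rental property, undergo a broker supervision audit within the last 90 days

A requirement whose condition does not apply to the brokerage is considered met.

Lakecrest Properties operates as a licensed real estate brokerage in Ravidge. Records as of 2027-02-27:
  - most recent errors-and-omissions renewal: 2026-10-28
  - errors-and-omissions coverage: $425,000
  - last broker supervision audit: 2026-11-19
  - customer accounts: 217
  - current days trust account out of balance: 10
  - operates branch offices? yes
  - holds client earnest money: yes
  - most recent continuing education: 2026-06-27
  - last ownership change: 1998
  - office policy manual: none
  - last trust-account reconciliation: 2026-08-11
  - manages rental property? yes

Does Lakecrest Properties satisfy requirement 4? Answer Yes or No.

4. condition 'operates branch offices' holds; errors-and-omissions coverage $425,000 < $500,000 → not met

No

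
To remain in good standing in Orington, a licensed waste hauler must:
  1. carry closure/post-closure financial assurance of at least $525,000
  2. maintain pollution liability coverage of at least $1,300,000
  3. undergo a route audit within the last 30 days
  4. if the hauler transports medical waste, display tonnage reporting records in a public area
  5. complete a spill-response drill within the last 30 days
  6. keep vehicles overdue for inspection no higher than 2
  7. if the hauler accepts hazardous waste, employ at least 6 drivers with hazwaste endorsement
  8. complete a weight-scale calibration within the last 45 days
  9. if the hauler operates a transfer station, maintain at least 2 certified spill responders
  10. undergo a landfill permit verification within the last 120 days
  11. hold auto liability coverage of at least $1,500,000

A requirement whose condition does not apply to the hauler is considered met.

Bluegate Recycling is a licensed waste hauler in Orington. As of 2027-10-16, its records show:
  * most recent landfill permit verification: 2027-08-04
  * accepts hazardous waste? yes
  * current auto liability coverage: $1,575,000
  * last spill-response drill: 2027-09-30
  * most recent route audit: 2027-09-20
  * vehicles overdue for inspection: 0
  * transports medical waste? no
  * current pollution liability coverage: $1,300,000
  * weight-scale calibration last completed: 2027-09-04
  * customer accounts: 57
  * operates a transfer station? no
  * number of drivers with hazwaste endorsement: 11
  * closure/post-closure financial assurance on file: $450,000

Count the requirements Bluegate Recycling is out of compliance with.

1

1. closure/post-closure financial assurance $450,000 < $525,000 → not met
2. pollution liability coverage $1,300,000 ≥ $1,300,000 → met
3. route audit 26 days ago vs limit 30 → met
4. condition 'transports medical waste' does not hold → requirement n/a → met
5. spill-response drill 16 days ago vs limit 30 → met
6. vehicles overdue for inspection 0 ≤ 2 → met
7. condition 'accepts hazardous waste' holds; drivers with hazwaste endorsement 11 ≥ 6 → met
8. weight-scale calibration 42 days ago vs limit 45 → met
9. condition 'operates a transfer station' does not hold → requirement n/a → met
10. landfill permit verification 73 days ago vs limit 120 → met
11. auto liability coverage $1,575,000 ≥ $1,500,000 → met
Not met: 1 of 11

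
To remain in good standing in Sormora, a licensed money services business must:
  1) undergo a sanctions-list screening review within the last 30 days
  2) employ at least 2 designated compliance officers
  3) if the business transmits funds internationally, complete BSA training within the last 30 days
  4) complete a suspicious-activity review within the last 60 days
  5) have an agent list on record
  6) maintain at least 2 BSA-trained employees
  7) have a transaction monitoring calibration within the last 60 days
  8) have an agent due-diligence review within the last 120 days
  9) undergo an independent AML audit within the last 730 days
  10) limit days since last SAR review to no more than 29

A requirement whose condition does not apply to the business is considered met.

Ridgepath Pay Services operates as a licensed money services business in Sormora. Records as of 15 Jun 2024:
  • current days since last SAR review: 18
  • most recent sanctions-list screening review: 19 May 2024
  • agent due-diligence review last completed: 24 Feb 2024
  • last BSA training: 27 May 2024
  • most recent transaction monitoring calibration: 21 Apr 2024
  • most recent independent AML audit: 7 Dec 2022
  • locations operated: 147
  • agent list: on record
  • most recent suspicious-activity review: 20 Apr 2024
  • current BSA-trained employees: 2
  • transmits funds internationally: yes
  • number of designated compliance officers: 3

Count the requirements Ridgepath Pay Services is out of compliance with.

0

1. sanctions-list screening review 27 days ago vs limit 30 → met
2. designated compliance officers 3 ≥ 2 → met
3. condition 'transmits funds internationally' holds; BSA training 19 days ago vs limit 30 → met
4. suspicious-activity review 56 days ago vs limit 60 → met
5. agent list present → met
6. BSA-trained employees 2 ≥ 2 → met
7. transaction monitoring calibration 55 days ago vs limit 60 → met
8. agent due-diligence review 112 days ago vs limit 120 → met
9. independent AML audit 556 days ago vs limit 730 → met
10. days since last SAR review 18 ≤ 29 → met
Not met: 0 of 10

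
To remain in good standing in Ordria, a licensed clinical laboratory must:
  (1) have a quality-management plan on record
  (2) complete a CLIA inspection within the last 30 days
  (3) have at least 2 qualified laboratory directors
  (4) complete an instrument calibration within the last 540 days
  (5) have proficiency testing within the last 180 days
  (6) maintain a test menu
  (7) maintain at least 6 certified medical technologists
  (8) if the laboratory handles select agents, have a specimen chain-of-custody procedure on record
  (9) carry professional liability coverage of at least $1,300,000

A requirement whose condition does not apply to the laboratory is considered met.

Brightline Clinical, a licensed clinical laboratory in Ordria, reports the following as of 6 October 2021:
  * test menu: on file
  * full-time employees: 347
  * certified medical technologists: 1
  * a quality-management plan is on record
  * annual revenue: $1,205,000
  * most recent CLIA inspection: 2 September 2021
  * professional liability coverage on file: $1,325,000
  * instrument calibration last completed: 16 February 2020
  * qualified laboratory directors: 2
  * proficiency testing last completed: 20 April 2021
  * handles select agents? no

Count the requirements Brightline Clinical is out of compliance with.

1. quality-management plan present → met
2. CLIA inspection 34 days ago vs limit 30 → not met
3. qualified laboratory directors 2 ≥ 2 → met
4. instrument calibration 598 days ago vs limit 540 → not met
5. proficiency testing 169 days ago vs limit 180 → met
6. test menu present → met
7. certified medical technologists 1 < 6 → not met
8. condition 'handles select agents' does not hold → requirement n/a → met
9. professional liability coverage $1,325,000 ≥ $1,300,000 → met
Not met: 3 of 9

3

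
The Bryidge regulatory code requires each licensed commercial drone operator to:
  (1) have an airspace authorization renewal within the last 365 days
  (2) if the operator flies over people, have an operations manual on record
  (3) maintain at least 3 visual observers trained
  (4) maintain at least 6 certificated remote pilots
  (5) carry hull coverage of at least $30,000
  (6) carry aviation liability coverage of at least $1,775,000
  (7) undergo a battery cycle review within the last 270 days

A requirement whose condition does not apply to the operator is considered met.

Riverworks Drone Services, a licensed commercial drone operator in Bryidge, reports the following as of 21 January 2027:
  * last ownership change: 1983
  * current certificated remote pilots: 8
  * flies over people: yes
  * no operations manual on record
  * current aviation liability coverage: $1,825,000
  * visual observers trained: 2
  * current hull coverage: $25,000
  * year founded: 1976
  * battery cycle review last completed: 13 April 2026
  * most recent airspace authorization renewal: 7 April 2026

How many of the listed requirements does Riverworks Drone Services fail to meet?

4

1. airspace authorization renewal 289 days ago vs limit 365 → met
2. condition 'flies over people' holds; operations manual absent → not met
3. visual observers trained 2 < 3 → not met
4. certificated remote pilots 8 ≥ 6 → met
5. hull coverage $25,000 < $30,000 → not met
6. aviation liability coverage $1,825,000 ≥ $1,775,000 → met
7. battery cycle review 283 days ago vs limit 270 → not met
Not met: 4 of 7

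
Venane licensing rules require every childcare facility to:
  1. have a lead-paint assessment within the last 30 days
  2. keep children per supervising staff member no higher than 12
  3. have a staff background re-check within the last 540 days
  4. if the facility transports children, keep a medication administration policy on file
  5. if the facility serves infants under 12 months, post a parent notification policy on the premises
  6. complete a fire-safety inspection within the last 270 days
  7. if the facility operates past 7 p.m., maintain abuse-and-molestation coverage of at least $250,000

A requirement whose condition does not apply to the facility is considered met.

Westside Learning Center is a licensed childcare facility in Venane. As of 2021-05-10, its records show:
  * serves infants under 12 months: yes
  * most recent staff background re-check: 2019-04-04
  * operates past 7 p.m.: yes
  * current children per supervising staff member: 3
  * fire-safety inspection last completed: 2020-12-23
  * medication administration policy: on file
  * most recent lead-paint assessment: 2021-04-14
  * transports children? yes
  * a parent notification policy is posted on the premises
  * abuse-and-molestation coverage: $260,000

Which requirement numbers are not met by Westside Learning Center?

1. lead-paint assessment 26 days ago vs limit 30 → met
2. children per supervising staff member 3 ≤ 12 → met
3. staff background re-check 767 days ago vs limit 540 → not met
4. condition 'transports children' holds; medication administration policy present → met
5. condition 'serves infants under 12 months' holds; parent notification policy present → met
6. fire-safety inspection 138 days ago vs limit 270 → met
7. condition 'operates past 7 p.m.' holds; abuse-and-molestation coverage $260,000 ≥ $250,000 → met
Not met: 3

3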